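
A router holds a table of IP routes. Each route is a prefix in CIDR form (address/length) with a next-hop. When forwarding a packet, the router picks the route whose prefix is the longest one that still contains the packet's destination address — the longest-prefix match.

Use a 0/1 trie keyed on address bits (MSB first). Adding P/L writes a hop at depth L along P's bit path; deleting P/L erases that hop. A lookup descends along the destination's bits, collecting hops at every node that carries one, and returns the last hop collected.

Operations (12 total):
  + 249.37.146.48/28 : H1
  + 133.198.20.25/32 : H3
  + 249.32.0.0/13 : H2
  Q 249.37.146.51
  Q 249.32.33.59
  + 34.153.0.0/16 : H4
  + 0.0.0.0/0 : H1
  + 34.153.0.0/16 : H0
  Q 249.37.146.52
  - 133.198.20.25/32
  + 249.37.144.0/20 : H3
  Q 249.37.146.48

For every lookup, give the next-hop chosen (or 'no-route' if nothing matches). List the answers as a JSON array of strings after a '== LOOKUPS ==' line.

Apply in order:
  add 249.37.146.48/28 -> H1 at depth 28
  add 133.198.20.25/32 -> H3 at depth 32
  add 249.32.0.0/13 -> H2 at depth 13
  lookup 249.37.146.51: bits 1111100100100101100100100011 walk d0:-→d1:-→d2:-→d3:-→d4:-→d5:-→d6:-→d7:-→d8:-→d9:-→d10:-→d11:-→d12:-→d13:H2→d14:-→d15:-→d16:-→d17:-→d18:-→d19:-→d20:-→d21:-→d22:-→d23:-→d24:-→d25:-→d26:-→d27:-→d28:H1 -> H1
  lookup 249.32.33.59: bits 1111100100100 walk d0:-→d1:-→d2:-→d3:-→d4:-→d5:-→d6:-→d7:-→d8:-→d9:-→d10:-→d11:-→d12:-→d13:H2 -> H2
  add 34.153.0.0/16 -> H4 at depth 16
  add 0.0.0.0/0 -> H1 at depth 0
  add 34.153.0.0/16 -> H0 at depth 16
  lookup 249.37.146.52: bits 1111100100100101100100100011 walk d0:H1→d1:-→d2:-→d3:-→d4:-→d5:-→d6:-→d7:-→d8:-→d9:-→d10:-→d11:-→d12:-→d13:H2→d14:-→d15:-→d16:-→d17:-→d18:-→d19:-→d20:-→d21:-→d22:-→d23:-→d24:-→d25:-→d26:-→d27:-→d28:H1 -> H1
  del 133.198.20.25/32 (clear depth 32)
  add 249.37.144.0/20 -> H3 at depth 20
  lookup 249.37.146.48: bits 1111100100100101100100100011 walk d0:H1→d1:-→d2:-→d3:-→d4:-→d5:-→d6:-→d7:-→d8:-→d9:-→d10:-→d11:-→d12:-→d13:H2→d14:-→d15:-→d16:-→d17:-→d18:-→d19:-→d20:H3→d21:-→d22:-→d23:-→d24:-→d25:-→d26:-→d27:-→d28:H1 -> H1

== LOOKUPS ==
["H1","H2","H1","H1"]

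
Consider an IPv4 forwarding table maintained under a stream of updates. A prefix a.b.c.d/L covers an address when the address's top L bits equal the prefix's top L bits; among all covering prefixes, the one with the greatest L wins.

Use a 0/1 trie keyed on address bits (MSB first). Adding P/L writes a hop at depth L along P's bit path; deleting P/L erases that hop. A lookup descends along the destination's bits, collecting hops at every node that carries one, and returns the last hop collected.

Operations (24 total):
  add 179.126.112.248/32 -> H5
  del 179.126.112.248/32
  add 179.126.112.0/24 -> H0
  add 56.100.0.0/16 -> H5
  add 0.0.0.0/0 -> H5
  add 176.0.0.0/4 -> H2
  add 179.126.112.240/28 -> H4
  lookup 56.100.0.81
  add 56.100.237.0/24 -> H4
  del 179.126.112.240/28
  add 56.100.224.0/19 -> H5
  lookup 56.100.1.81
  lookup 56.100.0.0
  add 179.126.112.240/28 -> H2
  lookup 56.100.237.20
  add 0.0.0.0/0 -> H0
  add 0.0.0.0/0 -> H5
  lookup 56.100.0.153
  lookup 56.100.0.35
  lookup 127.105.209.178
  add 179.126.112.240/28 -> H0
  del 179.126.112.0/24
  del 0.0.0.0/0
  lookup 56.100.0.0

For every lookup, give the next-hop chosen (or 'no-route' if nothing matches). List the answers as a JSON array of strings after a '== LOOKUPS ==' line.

Process each operation:
  add 179.126.112.248/32 -> H5 at depth 32
  - 179.126.112.248/32 clear@32
  add 179.126.112.0/24 -> H0 at depth 24
  add 56.100.0.0/16 -> H5 at depth 16
  add 0.0.0.0/0 -> H5 at depth 0
  add 176.0.0.0/4 -> H2 at depth 4
  add 179.126.112.240/28 -> H4 at depth 28
  ? 56.100.0.81  path d0:H5→d1:-→d2:-→d3:-→d4:-→d5:-→d6:-→d7:-→d8:-→d9:-→d10:-→d11:-→d12:-→d13:-→d14:-→d15:-→d16:H5  best=H5
  add 56.100.237.0/24 -> H4 at depth 24
  - 179.126.112.240/28 clear@28
  add 56.100.224.0/19 -> H5 at depth 19
  ? 56.100.1.81  path d0:H5→d1:-→d2:-→d3:-→d4:-→d5:-→d6:-→d7:-→d8:-→d9:-→d10:-→d11:-→d12:-→d13:-→d14:-→d15:-→d16:H5  best=H5
  ? 56.100.0.0  path d0:H5→d1:-→d2:-→d3:-→d4:-→d5:-→d6:-→d7:-→d8:-→d9:-→d10:-→d11:-→d12:-→d13:-→d14:-→d15:-→d16:H5  best=H5
  add 179.126.112.240/28 -> H2 at depth 28
  ? 56.100.237.20  path d0:H5→d1:-→d2:-→d3:-→d4:-→d5:-→d6:-→d7:-→d8:-→d9:-→d10:-→d11:-→d12:-→d13:-→d14:-→d15:-→d16:H5→d17:-→d18:-→d19:H5→d20:-→d21:-→d22:-→d23:-→d24:H4  best=H4
  add 0.0.0.0/0 -> H0 at depth 0
  add 0.0.0.0/0 -> H5 at depth 0
  ? 56.100.0.153  path d0:H5→d1:-→d2:-→d3:-→d4:-→d5:-→d6:-→d7:-→d8:-→d9:-→d10:-→d11:-→d12:-→d13:-→d14:-→d15:-→d16:H5  best=H5
  ? 56.100.0.35  path d0:H5→d1:-→d2:-→d3:-→d4:-→d5:-→d6:-→d7:-→d8:-→d9:-→d10:-→d11:-→d12:-→d13:-→d14:-→d15:-→d16:H5  best=H5
  ? 127.105.209.178  path d0:H5→d1:-  best=H5
  add 179.126.112.240/28 -> H0 at depth 28
  - 179.126.112.0/24 clear@24
  - 0.0.0.0/0 clear@0
  ? 56.100.0.0  path d0:-→d1:-→d2:-→d3:-→d4:-→d5:-→d6:-→d7:-→d8:-→d9:-→d10:-→d11:-→d12:-→d13:-→d14:-→d15:-→d16:H5  best=H5

== LOOKUPS ==
["H5","H5","H5","H4","H5","H5","H5","H5"]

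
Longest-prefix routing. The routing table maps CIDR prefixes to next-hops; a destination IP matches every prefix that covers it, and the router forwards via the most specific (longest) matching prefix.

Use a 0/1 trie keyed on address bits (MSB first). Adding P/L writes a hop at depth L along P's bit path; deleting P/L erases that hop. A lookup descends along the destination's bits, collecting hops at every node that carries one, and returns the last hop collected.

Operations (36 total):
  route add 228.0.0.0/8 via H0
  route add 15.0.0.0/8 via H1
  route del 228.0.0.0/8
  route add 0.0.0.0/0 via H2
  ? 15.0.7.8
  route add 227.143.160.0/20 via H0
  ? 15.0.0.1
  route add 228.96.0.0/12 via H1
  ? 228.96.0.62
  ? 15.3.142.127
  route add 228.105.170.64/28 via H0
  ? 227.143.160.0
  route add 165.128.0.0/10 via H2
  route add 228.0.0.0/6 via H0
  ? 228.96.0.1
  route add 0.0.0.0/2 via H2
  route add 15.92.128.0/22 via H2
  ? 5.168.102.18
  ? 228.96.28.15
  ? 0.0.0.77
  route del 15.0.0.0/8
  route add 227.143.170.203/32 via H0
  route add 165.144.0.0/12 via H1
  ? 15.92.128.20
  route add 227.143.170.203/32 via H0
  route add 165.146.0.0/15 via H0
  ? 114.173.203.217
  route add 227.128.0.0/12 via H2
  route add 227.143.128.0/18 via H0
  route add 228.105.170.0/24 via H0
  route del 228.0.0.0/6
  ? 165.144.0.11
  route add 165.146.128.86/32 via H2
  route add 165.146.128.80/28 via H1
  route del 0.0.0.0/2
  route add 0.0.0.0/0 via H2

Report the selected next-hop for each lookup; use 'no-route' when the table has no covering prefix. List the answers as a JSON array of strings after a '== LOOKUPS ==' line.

Trace:
  add 228.0.0.0/8 -> H0 at depth 8
  add 15.0.0.0/8 -> H1 at depth 8
  - 228.0.0.0/8 clear@8
  add 0.0.0.0/0 -> H2 at depth 0
  ? 15.0.7.8  path d0:H2→d1:-→d2:-→d3:-→d4:-→d5:-→d6:-→d7:-→d8:H1  best=H1
  add 227.143.160.0/20 -> H0 at depth 20
  ? 15.0.0.1  path d0:H2→d1:-→d2:-→d3:-→d4:-→d5:-→d6:-→d7:-→d8:H1  best=H1
  add 228.96.0.0/12 -> H1 at depth 12
  ? 228.96.0.62  path d0:H2→d1:-→d2:-→d3:-→d4:-→d5:-→d6:-→d7:-→d8:-→d9:-→d10:-→d11:-→d12:H1  best=H1
  ? 15.3.142.127  path d0:H2→d1:-→d2:-→d3:-→d4:-→d5:-→d6:-→d7:-→d8:H1  best=H1
  add 228.105.170.64/28 -> H0 at depth 28
  ? 227.143.160.0  path d0:H2→d1:-→d2:-→d3:-→d4:-→d5:-→d6:-→d7:-→d8:-→d9:-→d10:-→d11:-→d12:-→d13:-→d14:-→d15:-→d16:-→d17:-→d18:-→d19:-→d20:H0  best=H0
  add 165.128.0.0/10 -> H2 at depth 10
  add 228.0.0.0/6 -> H0 at depth 6
  ? 228.96.0.1  path d0:H2→d1:-→d2:-→d3:-→d4:-→d5:-→d6:H0→d7:-→d8:-→d9:-→d10:-→d11:-→d12:H1  best=H1
  add 0.0.0.0/2 -> H2 at depth 2
  add 15.92.128.0/22 -> H2 at depth 22
  ? 5.168.102.18  path d0:H2→d1:-→d2:H2→d3:-→d4:-  best=H2
  ? 228.96.28.15  path d0:H2→d1:-→d2:-→d3:-→d4:-→d5:-→d6:H0→d7:-→d8:-→d9:-→d10:-→d11:-→d12:H1  best=H1
  ? 0.0.0.77  path d0:H2→d1:-→d2:H2→d3:-→d4:-  best=H2
  - 15.0.0.0/8 clear@8
  add 227.143.170.203/32 -> H0 at depth 32
  add 165.144.0.0/12 -> H1 at depth 12
  ? 15.92.128.20  path d0:H2→d1:-→d2:H2→d3:-→d4:-→d5:-→d6:-→d7:-→d8:-→d9:-→d10:-→d11:-→d12:-→d13:-→d14:-→d15:-→d16:-→d17:-→d18:-→d19:-→d20:-→d21:-→d22:H2  best=H2
  add 227.143.170.203/32 -> H0 at depth 32
  add 165.146.0.0/15 -> H0 at depth 15
  ? 114.173.203.217  path d0:H2→d1:-  best=H2
  add 227.128.0.0/12 -> H2 at depth 12
  add 227.143.128.0/18 -> H0 at depth 18
  add 228.105.170.0/24 -> H0 at depth 24
  - 228.0.0.0/6 clear@6
  ? 165.144.0.11  path d0:H2→d1:-→d2:-→d3:-→d4:-→d5:-→d6:-→d7:-→d8:-→d9:-→d10:H2→d11:-→d12:H1→d13:-→d14:-  best=H1
  add 165.146.128.86/32 -> H2 at depth 32
  add 165.146.128.80/28 -> H1 at depth 28
  - 0.0.0.0/2 clear@2
  add 0.0.0.0/0 -> H2 at depth 0

== LOOKUPS ==
["H1","H1","H1","H1","H0","H1","H2","H1","H2","H2","H2","H1"]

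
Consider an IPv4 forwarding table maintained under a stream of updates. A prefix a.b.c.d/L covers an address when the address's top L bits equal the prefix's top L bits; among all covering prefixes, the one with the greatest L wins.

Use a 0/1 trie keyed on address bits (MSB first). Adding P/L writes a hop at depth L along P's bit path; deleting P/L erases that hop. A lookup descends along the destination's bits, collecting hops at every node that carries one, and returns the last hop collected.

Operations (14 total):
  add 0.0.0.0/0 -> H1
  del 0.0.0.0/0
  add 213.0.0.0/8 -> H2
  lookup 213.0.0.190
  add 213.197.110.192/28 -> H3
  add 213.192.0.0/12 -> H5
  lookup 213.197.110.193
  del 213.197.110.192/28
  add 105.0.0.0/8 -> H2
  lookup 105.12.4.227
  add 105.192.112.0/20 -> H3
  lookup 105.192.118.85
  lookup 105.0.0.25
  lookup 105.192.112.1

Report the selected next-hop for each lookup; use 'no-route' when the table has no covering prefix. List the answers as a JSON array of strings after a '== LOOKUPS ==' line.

Apply in order:
  + 0.0.0.0/0 (H1) depth=0
  del 0.0.0.0/0 (clear depth 0)
  + 213.0.0.0/8 (H2) depth=8
  Q 213.0.0.190: descend 11010101 ; hops seen [H2] ; pick H2
  + 213.197.110.192/28 (H3) depth=28
  + 213.192.0.0/12 (H5) depth=12
  Q 213.197.110.193: descend 1101010111000101011011101100 ; hops seen [H2,H5,H3] ; pick H3
  del 213.197.110.192/28 (clear depth 28)
  + 105.0.0.0/8 (H2) depth=8
  Q 105.12.4.227: descend 01101001 ; hops seen [H2] ; pick H2
  + 105.192.112.0/20 (H3) depth=20
  Q 105.192.118.85: descend 01101001110000000111 ; hops seen [H2,H3] ; pick H3
  Q 105.0.0.25: descend 01101001 ; hops seen [H2] ; pick H2
  Q 105.192.112.1: descend 01101001110000000111 ; hops seen [H2,H3] ; pick H3

== LOOKUPS ==
["H2","H3","H2","H3","H2","H3"]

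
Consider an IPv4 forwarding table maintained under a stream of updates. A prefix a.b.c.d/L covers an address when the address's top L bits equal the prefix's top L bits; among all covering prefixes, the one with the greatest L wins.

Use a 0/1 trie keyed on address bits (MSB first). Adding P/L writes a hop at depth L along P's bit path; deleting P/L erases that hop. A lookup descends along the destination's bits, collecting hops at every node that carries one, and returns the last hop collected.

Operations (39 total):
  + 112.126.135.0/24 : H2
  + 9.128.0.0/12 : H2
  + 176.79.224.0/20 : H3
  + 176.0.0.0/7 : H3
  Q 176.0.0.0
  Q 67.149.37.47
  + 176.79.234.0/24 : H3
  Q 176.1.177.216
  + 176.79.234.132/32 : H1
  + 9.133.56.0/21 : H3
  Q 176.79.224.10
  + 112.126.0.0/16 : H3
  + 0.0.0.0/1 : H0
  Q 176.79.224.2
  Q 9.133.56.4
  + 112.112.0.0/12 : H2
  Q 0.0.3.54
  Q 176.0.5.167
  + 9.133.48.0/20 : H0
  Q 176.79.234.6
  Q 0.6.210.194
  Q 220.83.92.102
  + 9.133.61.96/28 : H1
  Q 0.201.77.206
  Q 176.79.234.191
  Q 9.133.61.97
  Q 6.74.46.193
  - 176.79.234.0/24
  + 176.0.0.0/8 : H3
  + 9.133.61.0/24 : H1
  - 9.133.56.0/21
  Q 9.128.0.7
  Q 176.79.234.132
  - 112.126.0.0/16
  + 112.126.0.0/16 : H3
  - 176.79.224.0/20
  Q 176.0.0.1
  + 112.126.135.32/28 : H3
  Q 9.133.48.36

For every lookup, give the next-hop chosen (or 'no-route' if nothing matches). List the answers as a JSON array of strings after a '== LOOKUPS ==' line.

Trace:
  + 112.126.135.0/24 (H2) depth=24
  + 9.128.0.0/12 (H2) depth=12
  + 176.79.224.0/20 (H3) depth=20
  + 176.0.0.0/7 (H3) depth=7
  ? 176.0.0.0  path d0:-→d1:-→d2:-→d3:-→d4:-→d5:-→d6:-→d7:H3→d8:-→d9:-  best=H3
  ? 67.149.37.47  path d0:-→d1:-→d2:-  best=no-route
  + 176.79.234.0/24 (H3) depth=24
  ? 176.1.177.216  path d0:-→d1:-→d2:-→d3:-→d4:-→d5:-→d6:-→d7:H3→d8:-→d9:-  best=H3
  + 176.79.234.132/32 (H1) depth=32
  + 9.133.56.0/21 (H3) depth=21
  ? 176.79.224.10  path d0:-→d1:-→d2:-→d3:-→d4:-→d5:-→d6:-→d7:H3→d8:-→d9:-→d10:-→d11:-→d12:-→d13:-→d14:-→d15:-→d16:-→d17:-→d18:-→d19:-→d20:H3  best=H3
  + 112.126.0.0/16 (H3) depth=16
  + 0.0.0.0/1 (H0) depth=1
  ? 176.79.224.2  path d0:-→d1:-→d2:-→d3:-→d4:-→d5:-→d6:-→d7:H3→d8:-→d9:-→d10:-→d11:-→d12:-→d13:-→d14:-→d15:-→d16:-→d17:-→d18:-→d19:-→d20:H3  best=H3
  ? 9.133.56.4  path d0:-→d1:H0→d2:-→d3:-→d4:-→d5:-→d6:-→d7:-→d8:-→d9:-→d10:-→d11:-→d12:H2→d13:-→d14:-→d15:-→d16:-→d17:-→d18:-→d19:-→d20:-→d21:H3  best=H3
  + 112.112.0.0/12 (H2) depth=12
  ? 0.0.3.54  path d0:-→d1:H0→d2:-→d3:-→d4:-  best=H0
  ? 176.0.5.167  path d0:-→d1:-→d2:-→d3:-→d4:-→d5:-→d6:-→d7:H3→d8:-→d9:-  best=H3
  + 9.133.48.0/20 (H0) depth=20
  ? 176.79.234.6  path d0:-→d1:-→d2:-→d3:-→d4:-→d5:-→d6:-→d7:H3→d8:-→d9:-→d10:-→d11:-→d12:-→d13:-→d14:-→d15:-→d16:-→d17:-→d18:-→d19:-→d20:H3→d21:-→d22:-→d23:-→d24:H3  best=H3
  ? 0.6.210.194  path d0:-→d1:H0→d2:-→d3:-→d4:-  best=H0
  ? 220.83.92.102  path d0:-→d1:-  best=no-route
  + 9.133.61.96/28 (H1) depth=28
  ? 0.201.77.206  path d0:-→d1:H0→d2:-→d3:-→d4:-  best=H0
  ? 176.79.234.191  path d0:-→d1:-→d2:-→d3:-→d4:-→d5:-→d6:-→d7:H3→d8:-→d9:-→d10:-→d11:-→d12:-→d13:-→d14:-→d15:-→d16:-→d17:-→d18:-→d19:-→d20:H3→d21:-→d22:-→d23:-→d24:H3→d25:-→d26:-  best=H3
  ? 9.133.61.97  path d0:-→d1:H0→d2:-→d3:-→d4:-→d5:-→d6:-→d7:-→d8:-→d9:-→d10:-→d11:-→d12:H2→d13:-→d14:-→d15:-→d16:-→d17:-→d18:-→d19:-→d20:H0→d21:H3→d22:-→d23:-→d24:-→d25:-→d26:-→d27:-→d28:H1  best=H1
  ? 6.74.46.193  path d0:-→d1:H0→d2:-→d3:-→d4:-  best=H0
  del 176.79.234.0/24 (clear depth 24)
  + 176.0.0.0/8 (H3) depth=8
  + 9.133.61.0/24 (H1) depth=24
  del 9.133.56.0/21 (clear depth 21)
  ? 9.128.0.7  path d0:-→d1:H0→d2:-→d3:-→d4:-→d5:-→d6:-→d7:-→d8:-→d9:-→d10:-→d11:-→d12:H2→d13:-  best=H2
  ? 176.79.234.132  path d0:-→d1:-→d2:-→d3:-→d4:-→d5:-→d6:-→d7:H3→d8:H3→d9:-→d10:-→d11:-→d12:-→d13:-→d14:-→d15:-→d16:-→d17:-→d18:-→d19:-→d20:H3→d21:-→d22:-→d23:-→d24:-→d25:-→d26:-→d27:-→d28:-→d29:-→d30:-→d31:-→d32:H1  best=H1
  del 112.126.0.0/16 (clear depth 16)
  + 112.126.0.0/16 (H3) depth=16
  del 176.79.224.0/20 (clear depth 20)
  ? 176.0.0.1  path d0:-→d1:-→d2:-→d3:-→d4:-→d5:-→d6:-→d7:H3→d8:H3→d9:-  best=H3
  + 112.126.135.32/28 (H3) depth=28
  ? 9.133.48.36  path d0:-→d1:H0→d2:-→d3:-→d4:-→d5:-→d6:-→d7:-→d8:-→d9:-→d10:-→d11:-→d12:H2→d13:-→d14:-→d15:-→d16:-→d17:-→d18:-→d19:-→d20:H0  best=H0

== LOOKUPS ==
["H3","no-route","H3","H3","H3","H3","H0","H3","H3","H0","no-route","H0","H3","H1","H0","H2","H1","H3","H0"]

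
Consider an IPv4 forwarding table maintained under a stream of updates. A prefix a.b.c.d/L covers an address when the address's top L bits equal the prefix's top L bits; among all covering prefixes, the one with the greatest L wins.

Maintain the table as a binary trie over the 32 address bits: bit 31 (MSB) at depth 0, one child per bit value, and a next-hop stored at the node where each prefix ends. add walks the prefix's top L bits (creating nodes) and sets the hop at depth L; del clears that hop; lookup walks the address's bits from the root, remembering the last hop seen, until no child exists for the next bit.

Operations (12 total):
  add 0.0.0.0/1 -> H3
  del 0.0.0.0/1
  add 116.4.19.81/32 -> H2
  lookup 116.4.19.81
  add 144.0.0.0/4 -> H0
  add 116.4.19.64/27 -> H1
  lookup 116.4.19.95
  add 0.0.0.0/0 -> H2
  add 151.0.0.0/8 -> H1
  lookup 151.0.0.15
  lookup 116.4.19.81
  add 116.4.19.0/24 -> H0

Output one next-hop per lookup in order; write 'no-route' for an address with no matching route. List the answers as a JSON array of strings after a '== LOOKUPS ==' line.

Trace:
  + 0.0.0.0/1 (H3) depth=1
  - 0.0.0.0/1 clear@1
  + 116.4.19.81/32 (H2) depth=32
  Q 116.4.19.81: descend 01110100000001000001001101010001 ; hops seen [H2] ; pick H2
  + 144.0.0.0/4 (H0) depth=4
  + 116.4.19.64/27 (H1) depth=27
  Q 116.4.19.95: descend 0111010000000100000100110101 ; hops seen [H1] ; pick H1
  + 0.0.0.0/0 (H2) depth=0
  + 151.0.0.0/8 (H1) depth=8
  Q 151.0.0.15: descend 10010111 ; hops seen [H2,H0,H1] ; pick H1
  Q 116.4.19.81: descend 01110100000001000001001101010001 ; hops seen [H2,H1,H2] ; pick H2
  + 116.4.19.0/24 (H0) depth=24

== LOOKUPS ==
["H2","H1","H1","H2"]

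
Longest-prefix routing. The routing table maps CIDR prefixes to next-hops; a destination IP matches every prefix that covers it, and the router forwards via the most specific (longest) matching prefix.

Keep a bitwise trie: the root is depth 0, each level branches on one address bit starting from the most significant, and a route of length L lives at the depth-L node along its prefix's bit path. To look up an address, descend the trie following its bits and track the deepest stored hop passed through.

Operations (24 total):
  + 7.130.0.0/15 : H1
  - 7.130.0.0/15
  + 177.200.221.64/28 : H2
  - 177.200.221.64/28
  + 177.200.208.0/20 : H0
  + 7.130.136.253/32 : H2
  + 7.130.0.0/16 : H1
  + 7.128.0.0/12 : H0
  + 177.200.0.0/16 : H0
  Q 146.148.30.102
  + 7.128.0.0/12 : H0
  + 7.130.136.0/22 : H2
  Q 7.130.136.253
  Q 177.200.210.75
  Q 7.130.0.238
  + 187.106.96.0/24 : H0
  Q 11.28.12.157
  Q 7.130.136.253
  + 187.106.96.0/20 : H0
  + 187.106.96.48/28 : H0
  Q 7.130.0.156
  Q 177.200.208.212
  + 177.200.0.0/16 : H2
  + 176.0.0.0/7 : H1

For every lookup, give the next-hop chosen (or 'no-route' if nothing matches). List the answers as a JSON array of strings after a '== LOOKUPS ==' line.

Process each operation:
  add 7.130.0.0/15 -> H1 at depth 15
  - 7.130.0.0/15 clear@15
  add 177.200.221.64/28 -> H2 at depth 28
  - 177.200.221.64/28 clear@28
  add 177.200.208.0/20 -> H0 at depth 20
  add 7.130.136.253/32 -> H2 at depth 32
  add 7.130.0.0/16 -> H1 at depth 16
  add 7.128.0.0/12 -> H0 at depth 12
  add 177.200.0.0/16 -> H0 at depth 16
  ? 146.148.30.102  path d0:-→d1:-→d2:-  best=no-route
  add 7.128.0.0/12 -> H0 at depth 12
  add 7.130.136.0/22 -> H2 at depth 22
  ? 7.130.136.253  path d0:-→d1:-→d2:-→d3:-→d4:-→d5:-→d6:-→d7:-→d8:-→d9:-→d10:-→d11:-→d12:H0→d13:-→d14:-→d15:-→d16:H1→d17:-→d18:-→d19:-→d20:-→d21:-→d22:H2→d23:-→d24:-→d25:-→d26:-→d27:-→d28:-→d29:-→d30:-→d31:-→d32:H2  best=H2
  ? 177.200.210.75  path d0:-→d1:-→d2:-→d3:-→d4:-→d5:-→d6:-→d7:-→d8:-→d9:-→d10:-→d11:-→d12:-→d13:-→d14:-→d15:-→d16:H0→d17:-→d18:-→d19:-→d20:H0  best=H0
  ? 7.130.0.238  path d0:-→d1:-→d2:-→d3:-→d4:-→d5:-→d6:-→d7:-→d8:-→d9:-→d10:-→d11:-→d12:H0→d13:-→d14:-→d15:-→d16:H1  best=H1
  add 187.106.96.0/24 -> H0 at depth 24
  ? 11.28.12.157  path d0:-→d1:-→d2:-→d3:-→d4:-  best=no-route
  ? 7.130.136.253  path d0:-→d1:-→d2:-→d3:-→d4:-→d5:-→d6:-→d7:-→d8:-→d9:-→d10:-→d11:-→d12:H0→d13:-→d14:-→d15:-→d16:H1→d17:-→d18:-→d19:-→d20:-→d21:-→d22:H2→d23:-→d24:-→d25:-→d26:-→d27:-→d28:-→d29:-→d30:-→d31:-→d32:H2  best=H2
  add 187.106.96.0/20 -> H0 at depth 20
  add 187.106.96.48/28 -> H0 at depth 28
  ? 7.130.0.156  path d0:-→d1:-→d2:-→d3:-→d4:-→d5:-→d6:-→d7:-→d8:-→d9:-→d10:-→d11:-→d12:H0→d13:-→d14:-→d15:-→d16:H1  best=H1
  ? 177.200.208.212  path d0:-→d1:-→d2:-→d3:-→d4:-→d5:-→d6:-→d7:-→d8:-→d9:-→d10:-→d11:-→d12:-→d13:-→d14:-→d15:-→d16:H0→d17:-→d18:-→d19:-→d20:H0  best=H0
  add 177.200.0.0/16 -> H2 at depth 16
  add 176.0.0.0/7 -> H1 at depth 7

== LOOKUPS ==
["no-route","H2","H0","H1","no-route","H2","H1","H0"]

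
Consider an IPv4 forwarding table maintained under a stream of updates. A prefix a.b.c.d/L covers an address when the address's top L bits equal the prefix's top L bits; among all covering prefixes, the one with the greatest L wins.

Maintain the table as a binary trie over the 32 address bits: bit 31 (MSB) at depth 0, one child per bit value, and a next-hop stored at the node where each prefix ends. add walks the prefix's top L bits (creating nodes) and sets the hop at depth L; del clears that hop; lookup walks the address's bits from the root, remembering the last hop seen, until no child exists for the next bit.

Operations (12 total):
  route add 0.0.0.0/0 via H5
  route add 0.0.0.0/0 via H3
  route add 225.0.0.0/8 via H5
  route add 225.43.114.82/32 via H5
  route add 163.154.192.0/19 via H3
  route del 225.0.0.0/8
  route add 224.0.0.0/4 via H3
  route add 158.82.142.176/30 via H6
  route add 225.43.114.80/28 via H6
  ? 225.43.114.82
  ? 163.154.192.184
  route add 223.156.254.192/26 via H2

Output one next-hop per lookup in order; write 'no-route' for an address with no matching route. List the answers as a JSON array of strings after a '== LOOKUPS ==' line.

Process each operation:
  + 0.0.0.0/0 (H5) depth=0
  + 0.0.0.0/0 (H3) depth=0
  + 225.0.0.0/8 (H5) depth=8
  + 225.43.114.82/32 (H5) depth=32
  + 163.154.192.0/19 (H3) depth=19
  del 225.0.0.0/8 (clear depth 8)
  + 224.0.0.0/4 (H3) depth=4
  + 158.82.142.176/30 (H6) depth=30
  + 225.43.114.80/28 (H6) depth=28
  Q 225.43.114.82: descend 11100001001010110111001001010010 ; hops seen [H3,H3,H6,H5] ; pick H5
  Q 163.154.192.184: descend 1010001110011010110 ; hops seen [H3,H3] ; pick H3
  + 223.156.254.192/26 (H2) depth=26

== LOOKUPS ==
["H5","H3"]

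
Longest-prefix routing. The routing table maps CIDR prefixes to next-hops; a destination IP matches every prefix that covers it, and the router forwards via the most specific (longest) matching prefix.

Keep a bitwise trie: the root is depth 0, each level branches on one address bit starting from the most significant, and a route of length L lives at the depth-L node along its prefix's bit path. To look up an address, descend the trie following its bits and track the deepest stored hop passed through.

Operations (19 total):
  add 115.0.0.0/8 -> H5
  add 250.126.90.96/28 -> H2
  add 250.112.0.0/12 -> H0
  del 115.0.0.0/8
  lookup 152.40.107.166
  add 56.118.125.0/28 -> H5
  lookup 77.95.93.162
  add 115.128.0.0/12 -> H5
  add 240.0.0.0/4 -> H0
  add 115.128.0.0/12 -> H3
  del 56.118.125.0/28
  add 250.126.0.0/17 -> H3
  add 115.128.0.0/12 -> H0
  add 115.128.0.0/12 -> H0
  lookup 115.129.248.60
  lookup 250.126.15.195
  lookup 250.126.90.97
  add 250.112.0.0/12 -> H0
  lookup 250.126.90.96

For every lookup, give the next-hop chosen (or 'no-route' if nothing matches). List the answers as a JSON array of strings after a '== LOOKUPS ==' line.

Trace:
  add 115.0.0.0/8 -> H5 at depth 8
  add 250.126.90.96/28 -> H2 at depth 28
  add 250.112.0.0/12 -> H0 at depth 12
  - 115.0.0.0/8 clear@8
  Q 152.40.107.166: descend 1 ; hops seen [∅] ; pick no-route
  add 56.118.125.0/28 -> H5 at depth 28
  Q 77.95.93.162: descend 01 ; hops seen [∅] ; pick no-route
  add 115.128.0.0/12 -> H5 at depth 12
  add 240.0.0.0/4 -> H0 at depth 4
  add 115.128.0.0/12 -> H3 at depth 12
  - 56.118.125.0/28 clear@28
  add 250.126.0.0/17 -> H3 at depth 17
  add 115.128.0.0/12 -> H0 at depth 12
  add 115.128.0.0/12 -> H0 at depth 12
  Q 115.129.248.60: descend 011100111000 ; hops seen [H0] ; pick H0
  Q 250.126.15.195: descend 11111010011111100 ; hops seen [H0,H0,H3] ; pick H3
  Q 250.126.90.97: descend 1111101001111110010110100110 ; hops seen [H0,H0,H3,H2] ; pick H2
  add 250.112.0.0/12 -> H0 at depth 12
  Q 250.126.90.96: descend 1111101001111110010110100110 ; hops seen [H0,H0,H3,H2] ; pick H2

== LOOKUPS ==
["no-route","no-route","H0","H3","H2","H2"]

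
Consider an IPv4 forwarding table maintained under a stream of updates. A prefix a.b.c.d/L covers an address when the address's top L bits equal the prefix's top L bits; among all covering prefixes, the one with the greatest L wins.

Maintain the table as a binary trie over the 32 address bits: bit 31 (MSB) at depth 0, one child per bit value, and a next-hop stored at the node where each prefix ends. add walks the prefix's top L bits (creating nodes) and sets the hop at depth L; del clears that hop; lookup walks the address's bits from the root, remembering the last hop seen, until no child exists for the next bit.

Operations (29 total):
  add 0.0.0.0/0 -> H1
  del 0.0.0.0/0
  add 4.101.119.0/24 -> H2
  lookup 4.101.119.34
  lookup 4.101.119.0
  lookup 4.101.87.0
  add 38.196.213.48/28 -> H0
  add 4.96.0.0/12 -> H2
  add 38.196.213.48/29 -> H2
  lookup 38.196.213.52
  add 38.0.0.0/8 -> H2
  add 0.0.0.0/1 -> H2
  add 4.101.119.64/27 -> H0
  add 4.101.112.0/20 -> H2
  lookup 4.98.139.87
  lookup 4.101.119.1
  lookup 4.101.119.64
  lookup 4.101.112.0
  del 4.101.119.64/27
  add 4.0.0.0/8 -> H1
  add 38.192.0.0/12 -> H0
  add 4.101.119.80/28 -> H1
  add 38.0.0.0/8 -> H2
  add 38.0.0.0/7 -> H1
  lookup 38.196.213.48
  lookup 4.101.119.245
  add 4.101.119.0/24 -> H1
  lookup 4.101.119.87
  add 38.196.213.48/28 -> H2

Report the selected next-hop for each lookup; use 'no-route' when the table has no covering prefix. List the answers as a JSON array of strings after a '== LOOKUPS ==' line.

Apply in order:
  + 0.0.0.0/0 (H1) depth=0
  - 0.0.0.0/0 clear@0
  + 4.101.119.0/24 (H2) depth=24
  ? 4.101.119.34  path d0:-→d1:-→d2:-→d3:-→d4:-→d5:-→d6:-→d7:-→d8:-→d9:-→d10:-→d11:-→d12:-→d13:-→d14:-→d15:-→d16:-→d17:-→d18:-→d19:-→d20:-→d21:-→d22:-→d23:-→d24:H2  best=H2
  ? 4.101.119.0  path d0:-→d1:-→d2:-→d3:-→d4:-→d5:-→d6:-→d7:-→d8:-→d9:-→d10:-→d11:-→d12:-→d13:-→d14:-→d15:-→d16:-→d17:-→d18:-→d19:-→d20:-→d21:-→d22:-→d23:-→d24:H2  best=H2
  ? 4.101.87.0  path d0:-→d1:-→d2:-→d3:-→d4:-→d5:-→d6:-→d7:-→d8:-→d9:-→d10:-→d11:-→d12:-→d13:-→d14:-→d15:-→d16:-→d17:-→d18:-  best=no-route
  + 38.196.213.48/28 (H0) depth=28
  + 4.96.0.0/12 (H2) depth=12
  + 38.196.213.48/29 (H2) depth=29
  ? 38.196.213.52  path d0:-→d1:-→d2:-→d3:-→d4:-→d5:-→d6:-→d7:-→d8:-→d9:-→d10:-→d11:-→d12:-→d13:-→d14:-→d15:-→d16:-→d17:-→d18:-→d19:-→d20:-→d21:-→d22:-→d23:-→d24:-→d25:-→d26:-→d27:-→d28:H0→d29:H2  best=H2
  + 38.0.0.0/8 (H2) depth=8
  + 0.0.0.0/1 (H2) depth=1
  + 4.101.119.64/27 (H0) depth=27
  + 4.101.112.0/20 (H2) depth=20
  ? 4.98.139.87  path d0:-→d1:H2→d2:-→d3:-→d4:-→d5:-→d6:-→d7:-→d8:-→d9:-→d10:-→d11:-→d12:H2→d13:-  best=H2
  ? 4.101.119.1  path d0:-→d1:H2→d2:-→d3:-→d4:-→d5:-→d6:-→d7:-→d8:-→d9:-→d10:-→d11:-→d12:H2→d13:-→d14:-→d15:-→d16:-→d17:-→d18:-→d19:-→d20:H2→d21:-→d22:-→d23:-→d24:H2→d25:-  best=H2
  ? 4.101.119.64  path d0:-→d1:H2→d2:-→d3:-→d4:-→d5:-→d6:-→d7:-→d8:-→d9:-→d10:-→d11:-→d12:H2→d13:-→d14:-→d15:-→d16:-→d17:-→d18:-→d19:-→d20:H2→d21:-→d22:-→d23:-→d24:H2→d25:-→d26:-→d27:H0  best=H0
  ? 4.101.112.0  path d0:-→d1:H2→d2:-→d3:-→d4:-→d5:-→d6:-→d7:-→d8:-→d9:-→d10:-→d11:-→d12:H2→d13:-→d14:-→d15:-→d16:-→d17:-→d18:-→d19:-→d20:H2→d21:-  best=H2
  - 4.101.119.64/27 clear@27
  + 4.0.0.0/8 (H1) depth=8
  + 38.192.0.0/12 (H0) depth=12
  + 4.101.119.80/28 (H1) depth=28
  + 38.0.0.0/8 (H2) depth=8
  + 38.0.0.0/7 (H1) depth=7
  ? 38.196.213.48  path d0:-→d1:H2→d2:-→d3:-→d4:-→d5:-→d6:-→d7:H1→d8:H2→d9:-→d10:-→d11:-→d12:H0→d13:-→d14:-→d15:-→d16:-→d17:-→d18:-→d19:-→d20:-→d21:-→d22:-→d23:-→d24:-→d25:-→d26:-→d27:-→d28:H0→d29:H2  best=H2
  ? 4.101.119.245  path d0:-→d1:H2→d2:-→d3:-→d4:-→d5:-→d6:-→d7:-→d8:H1→d9:-→d10:-→d11:-→d12:H2→d13:-→d14:-→d15:-→d16:-→d17:-→d18:-→d19:-→d20:H2→d21:-→d22:-→d23:-→d24:H2  best=H2
  + 4.101.119.0/24 (H1) depth=24
  ? 4.101.119.87  path d0:-→d1:H2→d2:-→d3:-→d4:-→d5:-→d6:-→d7:-→d8:H1→d9:-→d10:-→d11:-→d12:H2→d13:-→d14:-→d15:-→d16:-→d17:-→d18:-→d19:-→d20:H2→d21:-→d22:-→d23:-→d24:H1→d25:-→d26:-→d27:-→d28:H1  best=H1
  + 38.196.213.48/28 (H2) depth=28

== LOOKUPS ==
["H2","H2","no-route","H2","H2","H2","H0","H2","H2","H2","H1"]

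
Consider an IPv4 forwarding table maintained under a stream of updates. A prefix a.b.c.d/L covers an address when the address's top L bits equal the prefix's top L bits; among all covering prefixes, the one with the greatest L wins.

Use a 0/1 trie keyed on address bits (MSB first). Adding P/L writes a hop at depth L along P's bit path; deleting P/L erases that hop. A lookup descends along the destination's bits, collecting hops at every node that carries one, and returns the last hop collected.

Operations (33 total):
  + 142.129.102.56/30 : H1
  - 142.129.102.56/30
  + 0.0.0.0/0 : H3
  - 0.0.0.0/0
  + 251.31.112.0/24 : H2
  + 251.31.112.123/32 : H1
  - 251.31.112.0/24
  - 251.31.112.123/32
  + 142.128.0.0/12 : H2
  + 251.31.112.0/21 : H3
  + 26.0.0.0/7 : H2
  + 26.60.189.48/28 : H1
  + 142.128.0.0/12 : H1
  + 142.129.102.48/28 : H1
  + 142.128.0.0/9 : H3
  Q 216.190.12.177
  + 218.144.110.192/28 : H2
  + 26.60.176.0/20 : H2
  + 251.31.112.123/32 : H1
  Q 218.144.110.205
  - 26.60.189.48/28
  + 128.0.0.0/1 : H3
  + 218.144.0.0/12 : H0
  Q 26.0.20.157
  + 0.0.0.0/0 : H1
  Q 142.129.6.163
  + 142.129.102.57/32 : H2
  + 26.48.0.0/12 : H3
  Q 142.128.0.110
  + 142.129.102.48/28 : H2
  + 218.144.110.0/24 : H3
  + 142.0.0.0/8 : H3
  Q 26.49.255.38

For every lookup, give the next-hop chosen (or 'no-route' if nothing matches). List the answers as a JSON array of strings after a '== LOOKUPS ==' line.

Apply in order:
  add 142.129.102.56/30 -> H1 at depth 30
  - 142.129.102.56/30 clear@30
  add 0.0.0.0/0 -> H3 at depth 0
  - 0.0.0.0/0 clear@0
  add 251.31.112.0/24 -> H2 at depth 24
  add 251.31.112.123/32 -> H1 at depth 32
  - 251.31.112.0/24 clear@24
  - 251.31.112.123/32 clear@32
  add 142.128.0.0/12 -> H2 at depth 12
  add 251.31.112.0/21 -> H3 at depth 21
  add 26.0.0.0/7 -> H2 at depth 7
  add 26.60.189.48/28 -> H1 at depth 28
  add 142.128.0.0/12 -> H1 at depth 12
  add 142.129.102.48/28 -> H1 at depth 28
  add 142.128.0.0/9 -> H3 at depth 9
  ? 216.190.12.177  path d0:-→d1:-→d2:-  best=no-route
  add 218.144.110.192/28 -> H2 at depth 28
  add 26.60.176.0/20 -> H2 at depth 20
  add 251.31.112.123/32 -> H1 at depth 32
  ? 218.144.110.205  path d0:-→d1:-→d2:-→d3:-→d4:-→d5:-→d6:-→d7:-→d8:-→d9:-→d10:-→d11:-→d12:-→d13:-→d14:-→d15:-→d16:-→d17:-→d18:-→d19:-→d20:-→d21:-→d22:-→d23:-→d24:-→d25:-→d26:-→d27:-→d28:H2  best=H2
  - 26.60.189.48/28 clear@28
  add 128.0.0.0/1 -> H3 at depth 1
  add 218.144.0.0/12 -> H0 at depth 12
  ? 26.0.20.157  path d0:-→d1:-→d2:-→d3:-→d4:-→d5:-→d6:-→d7:H2→d8:-→d9:-→d10:-  best=H2
  add 0.0.0.0/0 -> H1 at depth 0
  ? 142.129.6.163  path d0:H1→d1:H3→d2:-→d3:-→d4:-→d5:-→d6:-→d7:-→d8:-→d9:H3→d10:-→d11:-→d12:H1→d13:-→d14:-→d15:-→d16:-→d17:-  best=H1
  add 142.129.102.57/32 -> H2 at depth 32
  add 26.48.0.0/12 -> H3 at depth 12
  ? 142.128.0.110  path d0:H1→d1:H3→d2:-→d3:-→d4:-→d5:-→d6:-→d7:-→d8:-→d9:H3→d10:-→d11:-→d12:H1→d13:-→d14:-→d15:-  best=H1
  add 142.129.102.48/28 -> H2 at depth 28
  add 218.144.110.0/24 -> H3 at depth 24
  add 142.0.0.0/8 -> H3 at depth 8
  ? 26.49.255.38  path d0:H1→d1:-→d2:-→d3:-→d4:-→d5:-→d6:-→d7:H2→d8:-→d9:-→d10:-→d11:-→d12:H3  best=H3

== LOOKUPS ==
["no-route","H2","H2","H1","H1","H3"]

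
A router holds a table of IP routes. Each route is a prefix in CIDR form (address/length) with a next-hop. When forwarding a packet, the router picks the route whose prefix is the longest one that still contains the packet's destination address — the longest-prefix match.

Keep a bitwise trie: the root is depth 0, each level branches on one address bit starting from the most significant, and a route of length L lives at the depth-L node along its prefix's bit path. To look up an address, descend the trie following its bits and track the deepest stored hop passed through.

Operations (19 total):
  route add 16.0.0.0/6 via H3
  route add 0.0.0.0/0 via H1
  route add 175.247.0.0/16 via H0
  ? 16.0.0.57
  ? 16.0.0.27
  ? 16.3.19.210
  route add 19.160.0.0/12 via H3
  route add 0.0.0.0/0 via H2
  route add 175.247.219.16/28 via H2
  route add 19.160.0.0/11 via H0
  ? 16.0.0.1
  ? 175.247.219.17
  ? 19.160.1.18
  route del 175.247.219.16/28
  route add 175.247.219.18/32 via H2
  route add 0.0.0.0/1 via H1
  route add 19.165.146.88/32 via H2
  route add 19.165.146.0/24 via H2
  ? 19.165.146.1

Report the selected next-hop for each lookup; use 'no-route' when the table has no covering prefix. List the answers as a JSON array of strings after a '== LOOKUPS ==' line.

Process each operation:
  add 16.0.0.0/6 -> H3 at depth 6
  add 0.0.0.0/0 -> H1 at depth 0
  add 175.247.0.0/16 -> H0 at depth 16
  ? 16.0.0.57  path d0:H1→d1:-→d2:-→d3:-→d4:-→d5:-→d6:H3  best=H3
  ? 16.0.0.27  path d0:H1→d1:-→d2:-→d3:-→d4:-→d5:-→d6:H3  best=H3
  ? 16.3.19.210  path d0:H1→d1:-→d2:-→d3:-→d4:-→d5:-→d6:H3  best=H3
  add 19.160.0.0/12 -> H3 at depth 12
  add 0.0.0.0/0 -> H2 at depth 0
  add 175.247.219.16/28 -> H2 at depth 28
  add 19.160.0.0/11 -> H0 at depth 11
  ? 16.0.0.1  path d0:H2→d1:-→d2:-→d3:-→d4:-→d5:-→d6:H3  best=H3
  ? 175.247.219.17  path d0:H2→d1:-→d2:-→d3:-→d4:-→d5:-→d6:-→d7:-→d8:-→d9:-→d10:-→d11:-→d12:-→d13:-→d14:-→d15:-→d16:H0→d17:-→d18:-→d19:-→d20:-→d21:-→d22:-→d23:-→d24:-→d25:-→d26:-→d27:-→d28:H2  best=H2
  ? 19.160.1.18  path d0:H2→d1:-→d2:-→d3:-→d4:-→d5:-→d6:H3→d7:-→d8:-→d9:-→d10:-→d11:H0→d12:H3  best=H3
  del 175.247.219.16/28 (clear depth 28)
  add 175.247.219.18/32 -> H2 at depth 32
  add 0.0.0.0/1 -> H1 at depth 1
  add 19.165.146.88/32 -> H2 at depth 32
  add 19.165.146.0/24 -> H2 at depth 24
  ? 19.165.146.1  path d0:H2→d1:H1→d2:-→d3:-→d4:-→d5:-→d6:H3→d7:-→d8:-→d9:-→d10:-→d11:H0→d12:H3→d13:-→d14:-→d15:-→d16:-→d17:-→d18:-→d19:-→d20:-→d21:-→d22:-→d23:-→d24:H2→d25:-  best=H2

== LOOKUPS ==
["H3","H3","H3","H3","H2","H3","H2"]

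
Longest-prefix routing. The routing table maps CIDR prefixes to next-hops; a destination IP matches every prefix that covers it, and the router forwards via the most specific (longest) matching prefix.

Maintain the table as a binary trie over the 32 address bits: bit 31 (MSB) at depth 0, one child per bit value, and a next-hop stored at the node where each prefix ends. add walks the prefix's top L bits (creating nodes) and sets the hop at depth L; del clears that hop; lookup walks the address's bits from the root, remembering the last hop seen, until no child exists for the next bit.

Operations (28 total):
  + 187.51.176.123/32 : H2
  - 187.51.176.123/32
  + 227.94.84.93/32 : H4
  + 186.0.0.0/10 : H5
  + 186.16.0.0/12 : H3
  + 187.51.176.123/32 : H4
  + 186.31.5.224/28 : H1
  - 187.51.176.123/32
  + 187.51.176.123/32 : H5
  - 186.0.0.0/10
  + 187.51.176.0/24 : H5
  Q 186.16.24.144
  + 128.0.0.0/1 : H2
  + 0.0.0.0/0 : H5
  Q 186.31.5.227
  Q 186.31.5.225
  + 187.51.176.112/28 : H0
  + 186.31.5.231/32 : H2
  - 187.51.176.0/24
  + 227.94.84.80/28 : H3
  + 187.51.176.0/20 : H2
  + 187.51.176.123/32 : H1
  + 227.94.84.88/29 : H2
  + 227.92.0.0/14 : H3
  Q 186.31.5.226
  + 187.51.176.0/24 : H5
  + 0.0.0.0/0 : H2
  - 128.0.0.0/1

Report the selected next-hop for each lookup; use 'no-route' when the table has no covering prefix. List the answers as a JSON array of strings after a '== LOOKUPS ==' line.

Process each operation:
  + 187.51.176.123/32 (H2) depth=32
  - 187.51.176.123/32 clear@32
  + 227.94.84.93/32 (H4) depth=32
  + 186.0.0.0/10 (H5) depth=10
  + 186.16.0.0/12 (H3) depth=12
  + 187.51.176.123/32 (H4) depth=32
  + 186.31.5.224/28 (H1) depth=28
  - 187.51.176.123/32 clear@32
  + 187.51.176.123/32 (H5) depth=32
  - 186.0.0.0/10 clear@10
  + 187.51.176.0/24 (H5) depth=24
  lookup 186.16.24.144: bits 101110100001 walk d0:-→d1:-→d2:-→d3:-→d4:-→d5:-→d6:-→d7:-→d8:-→d9:-→d10:-→d11:-→d12:H3 -> H3
  + 128.0.0.0/1 (H2) depth=1
  + 0.0.0.0/0 (H5) depth=0
  lookup 186.31.5.227: bits 1011101000011111000001011110 walk d0:H5→d1:H2→d2:-→d3:-→d4:-→d5:-→d6:-→d7:-→d8:-→d9:-→d10:-→d11:-→d12:H3→d13:-→d14:-→d15:-→d16:-→d17:-→d18:-→d19:-→d20:-→d21:-→d22:-→d23:-→d24:-→d25:-→d26:-→d27:-→d28:H1 -> H1
  lookup 186.31.5.225: bits 1011101000011111000001011110 walk d0:H5→d1:H2→d2:-→d3:-→d4:-→d5:-→d6:-→d7:-→d8:-→d9:-→d10:-→d11:-→d12:H3→d13:-→d14:-→d15:-→d16:-→d17:-→d18:-→d19:-→d20:-→d21:-→d22:-→d23:-→d24:-→d25:-→d26:-→d27:-→d28:H1 -> H1
  + 187.51.176.112/28 (H0) depth=28
  + 186.31.5.231/32 (H2) depth=32
  - 187.51.176.0/24 clear@24
  + 227.94.84.80/28 (H3) depth=28
  + 187.51.176.0/20 (H2) depth=20
  + 187.51.176.123/32 (H1) depth=32
  + 227.94.84.88/29 (H2) depth=29
  + 227.92.0.0/14 (H3) depth=14
  lookup 186.31.5.226: bits 10111010000111110000010111100 walk d0:H5→d1:H2→d2:-→d3:-→d4:-→d5:-→d6:-→d7:-→d8:-→d9:-→d10:-→d11:-→d12:H3→d13:-→d14:-→d15:-→d16:-→d17:-→d18:-→d19:-→d20:-→d21:-→d22:-→d23:-→d24:-→d25:-→d26:-→d27:-→d28:H1→d29:- -> H1
  + 187.51.176.0/24 (H5) depth=24
  + 0.0.0.0/0 (H2) depth=0
  - 128.0.0.0/1 clear@1

== LOOKUPS ==
["H3","H1","H1","H1"]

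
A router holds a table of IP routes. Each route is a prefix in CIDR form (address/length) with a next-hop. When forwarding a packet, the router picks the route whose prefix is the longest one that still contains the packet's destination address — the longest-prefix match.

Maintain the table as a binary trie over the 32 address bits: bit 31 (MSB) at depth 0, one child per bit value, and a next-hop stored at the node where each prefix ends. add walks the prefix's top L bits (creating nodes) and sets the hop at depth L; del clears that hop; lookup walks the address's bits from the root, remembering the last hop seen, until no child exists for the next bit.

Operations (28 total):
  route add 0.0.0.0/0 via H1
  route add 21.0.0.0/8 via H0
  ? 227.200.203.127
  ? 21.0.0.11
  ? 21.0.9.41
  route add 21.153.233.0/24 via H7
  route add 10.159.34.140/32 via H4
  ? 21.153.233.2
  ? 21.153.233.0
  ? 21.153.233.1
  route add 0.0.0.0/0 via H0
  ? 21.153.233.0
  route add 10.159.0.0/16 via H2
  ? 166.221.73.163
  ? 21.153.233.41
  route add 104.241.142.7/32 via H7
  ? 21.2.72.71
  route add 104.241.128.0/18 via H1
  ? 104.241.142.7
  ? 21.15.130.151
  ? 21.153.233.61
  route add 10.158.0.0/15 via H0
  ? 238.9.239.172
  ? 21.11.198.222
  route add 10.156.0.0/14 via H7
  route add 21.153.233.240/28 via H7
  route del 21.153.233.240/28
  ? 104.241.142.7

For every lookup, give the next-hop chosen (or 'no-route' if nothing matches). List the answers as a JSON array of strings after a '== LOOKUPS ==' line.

Apply in order:
  add 0.0.0.0/0 -> H1 at depth 0
  add 21.0.0.0/8 -> H0 at depth 8
  ? 227.200.203.127  path d0:H1  best=H1
  ? 21.0.0.11  path d0:H1→d1:-→d2:-→d3:-→d4:-→d5:-→d6:-→d7:-→d8:H0  best=H0
  ? 21.0.9.41  path d0:H1→d1:-→d2:-→d3:-→d4:-→d5:-→d6:-→d7:-→d8:H0  best=H0
  add 21.153.233.0/24 -> H7 at depth 24
  add 10.159.34.140/32 -> H4 at depth 32
  ? 21.153.233.2  path d0:H1→d1:-→d2:-→d3:-→d4:-→d5:-→d6:-→d7:-→d8:H0→d9:-→d10:-→d11:-→d12:-→d13:-→d14:-→d15:-→d16:-→d17:-→d18:-→d19:-→d20:-→d21:-→d22:-→d23:-→d24:H7  best=H7
  ? 21.153.233.0  path d0:H1→d1:-→d2:-→d3:-→d4:-→d5:-→d6:-→d7:-→d8:H0→d9:-→d10:-→d11:-→d12:-→d13:-→d14:-→d15:-→d16:-→d17:-→d18:-→d19:-→d20:-→d21:-→d22:-→d23:-→d24:H7  best=H7
  ? 21.153.233.1  path d0:H1→d1:-→d2:-→d3:-→d4:-→d5:-→d6:-→d7:-→d8:H0→d9:-→d10:-→d11:-→d12:-→d13:-→d14:-→d15:-→d16:-→d17:-→d18:-→d19:-→d20:-→d21:-→d22:-→d23:-→d24:H7  best=H7
  add 0.0.0.0/0 -> H0 at depth 0
  ? 21.153.233.0  path d0:H0→d1:-→d2:-→d3:-→d4:-→d5:-→d6:-→d7:-→d8:H0→d9:-→d10:-→d11:-→d12:-→d13:-→d14:-→d15:-→d16:-→d17:-→d18:-→d19:-→d20:-→d21:-→d22:-→d23:-→d24:H7  best=H7
  add 10.159.0.0/16 -> H2 at depth 16
  ? 166.221.73.163  path d0:H0  best=H0
  ? 21.153.233.41  path d0:H0→d1:-→d2:-→d3:-→d4:-→d5:-→d6:-→d7:-→d8:H0→d9:-→d10:-→d11:-→d12:-→d13:-→d14:-→d15:-→d16:-→d17:-→d18:-→d19:-→d20:-→d21:-→d22:-→d23:-→d24:H7  best=H7
  add 104.241.142.7/32 -> H7 at depth 32
  ? 21.2.72.71  path d0:H0→d1:-→d2:-→d3:-→d4:-→d5:-→d6:-→d7:-→d8:H0  best=H0
  add 104.241.128.0/18 -> H1 at depth 18
  ? 104.241.142.7  path d0:H0→d1:-→d2:-→d3:-→d4:-→d5:-→d6:-→d7:-→d8:-→d9:-→d10:-→d11:-→d12:-→d13:-→d14:-→d15:-→d16:-→d17:-→d18:H1→d19:-→d20:-→d21:-→d22:-→d23:-→d24:-→d25:-→d26:-→d27:-→d28:-→d29:-→d30:-→d31:-→d32:H7  best=H7
  ? 21.15.130.151  path d0:H0→d1:-→d2:-→d3:-→d4:-→d5:-→d6:-→d7:-→d8:H0  best=H0
  ? 21.153.233.61  path d0:H0→d1:-→d2:-→d3:-→d4:-→d5:-→d6:-→d7:-→d8:H0→d9:-→d10:-→d11:-→d12:-→d13:-→d14:-→d15:-→d16:-→d17:-→d18:-→d19:-→d20:-→d21:-→d22:-→d23:-→d24:H7  best=H7
  add 10.158.0.0/15 -> H0 at depth 15
  ? 238.9.239.172  path d0:H0  best=H0
  ? 21.11.198.222  path d0:H0→d1:-→d2:-→d3:-→d4:-→d5:-→d6:-→d7:-→d8:H0  best=H0
  add 10.156.0.0/14 -> H7 at depth 14
  add 21.153.233.240/28 -> H7 at depth 28
  - 21.153.233.240/28 clear@28
  ? 104.241.142.7  path d0:H0→d1:-→d2:-→d3:-→d4:-→d5:-→d6:-→d7:-→d8:-→d9:-→d10:-→d11:-→d12:-→d13:-→d14:-→d15:-→d16:-→d17:-→d18:H1→d19:-→d20:-→d21:-→d22:-→d23:-→d24:-→d25:-→d26:-→d27:-→d28:-→d29:-→d30:-→d31:-→d32:H7  best=H7

== LOOKUPS ==
["H1","H0","H0","H7","H7","H7","H7","H0","H7","H0","H7","H0","H7","H0","H0","H7"]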